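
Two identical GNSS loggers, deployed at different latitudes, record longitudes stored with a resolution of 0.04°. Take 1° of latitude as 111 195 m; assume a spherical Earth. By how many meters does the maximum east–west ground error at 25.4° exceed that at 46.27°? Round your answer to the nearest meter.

With a 0.04° grid the true value lies within half a step, ±0.04°/2 = ±0.02°, of the stored one.
At 25.4°: 0.02° × 111195 × cos 25.4° = 0.02 × 111195 × 0.9033 ≈ 2008.9 m.
Error at 46.27° = 0.02° × 111195 × cos 46.27° ≈ 2223.9 × 0.6913 = 1537.3 m.
Difference: 2008.9 − 1537.3 = 471.63 m.

472 meters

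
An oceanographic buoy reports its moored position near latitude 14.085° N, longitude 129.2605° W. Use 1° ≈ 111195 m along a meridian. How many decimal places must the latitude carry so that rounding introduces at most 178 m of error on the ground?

3 decimal places

One degree of latitude covers 111195 m.
With N decimal places the half-ulp bound is 0.5·10⁻ᴺ°, or 0.5·10⁻ᴺ × 111195 m on the ground.
Need 0.5 × 111195 × 10⁻ᴺ ≤ 178 → 10⁻ᴺ ≤ 3.202e-03, so N ≥ 2.49.
N = 2 would give 556 m (too coarse); N = 3 gives 55.6 m ≤ 178 m.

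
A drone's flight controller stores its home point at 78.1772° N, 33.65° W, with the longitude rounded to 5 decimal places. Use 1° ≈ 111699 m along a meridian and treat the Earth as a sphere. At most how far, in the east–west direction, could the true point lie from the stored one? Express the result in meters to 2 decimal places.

0.11 meters

Rounding to 5 decimal places leaves the longitude within ±5e-06° of the true value.
One degree of longitude at 78.1772° is 111699 × cos 78.1772° ≈ 111699 × 0.2049 = 22885.5 m.
So at most 5e-06° × 22885.5 ≈ 0.114428 m east–west.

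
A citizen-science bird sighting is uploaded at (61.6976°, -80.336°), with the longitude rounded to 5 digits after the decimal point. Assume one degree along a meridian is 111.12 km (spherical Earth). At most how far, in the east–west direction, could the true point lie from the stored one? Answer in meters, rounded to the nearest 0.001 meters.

0.263 meters

Rounding to 5 decimal places leaves the longitude within ±5e-06° of the true value.
One degree of longitude at 61.6976° is 111120 × cos 61.6976° ≈ 111120 × 0.4741 = 52684.8 m.
Maximum E–W displacement: 5e-06 × 52684.8 = 0.263424 m.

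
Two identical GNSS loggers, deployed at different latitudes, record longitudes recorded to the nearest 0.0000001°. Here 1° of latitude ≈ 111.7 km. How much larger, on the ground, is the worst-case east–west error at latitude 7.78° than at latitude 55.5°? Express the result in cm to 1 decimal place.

Rounding to 7 decimal places leaves the longitude within ±5e-08° of the true value.
Error at 7.78° = 5e-08° × 111700 × cos 7.78° ≈ 0.005585 × 0.9908 = 0.0055336 m.
Error at 55.5° = 5e-08° × 111700 × cos 55.5° ≈ 0.005585 × 0.5664 = 0.0031634 m.
Difference: 0.0055336 − 0.0031634 = 0.0023702 m.
That is 0.00237021 m = 0.23702 cm.

0.2 cm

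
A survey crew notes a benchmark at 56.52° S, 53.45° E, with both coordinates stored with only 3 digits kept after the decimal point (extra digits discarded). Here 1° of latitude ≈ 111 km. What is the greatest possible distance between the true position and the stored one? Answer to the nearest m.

Truncating at 3 decimal places can drop up to a full unit in the last place, so each coordinate may be off by as much as 0.001°.
North–south component: 0.001° × 111000 = 111 m.
East–west component at 56.52°: 0.001° × 111000 × cos 56.52° ≈ 0.001 × 61232.7 ≈ 61.2327 m.
The two errors are perpendicular, so the maximum displacement is √(111² + 61.2327²) ≈ 126.769 m.

127 m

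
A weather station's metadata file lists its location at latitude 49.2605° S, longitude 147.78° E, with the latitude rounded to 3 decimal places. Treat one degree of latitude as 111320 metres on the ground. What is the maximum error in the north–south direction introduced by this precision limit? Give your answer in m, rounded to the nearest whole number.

56 m

Rounding to 3 decimal places leaves the latitude within ±0.0005° of the true value.
So the N–S error is at most 0.0005 × 111320 = 55.66 m.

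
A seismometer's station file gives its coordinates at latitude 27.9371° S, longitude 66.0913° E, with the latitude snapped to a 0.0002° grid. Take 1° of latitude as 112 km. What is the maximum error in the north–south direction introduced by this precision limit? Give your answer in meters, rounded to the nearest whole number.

11 meters

With a 0.0002° grid the true value lies within half a step, ±0.0002°/2 = ±0.0001°, of the stored one.
So the N–S error is at most 0.0001 × 112000 = 11.2 m.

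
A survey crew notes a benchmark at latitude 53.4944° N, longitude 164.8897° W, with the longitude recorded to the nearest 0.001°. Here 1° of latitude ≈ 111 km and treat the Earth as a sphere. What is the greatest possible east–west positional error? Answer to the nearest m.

33 m

Rounding to 3 decimal places leaves the longitude within ±0.0005° of the true value.
At latitude 53.4944° a degree of longitude spans 111000 m × cos 53.4944° = 111000 × 0.5949 ≈ 66034.1 m.
So at most 0.0005° × 66034.1 ≈ 33.017 m east–west.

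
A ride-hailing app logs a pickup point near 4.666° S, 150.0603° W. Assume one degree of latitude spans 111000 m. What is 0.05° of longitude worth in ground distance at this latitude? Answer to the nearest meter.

5532 meters

One degree of longitude here spans 111000 × cos 4.666° = 111000 × 0.9967 ≈ 110632 m; 0.05° of that is 5531.61 m.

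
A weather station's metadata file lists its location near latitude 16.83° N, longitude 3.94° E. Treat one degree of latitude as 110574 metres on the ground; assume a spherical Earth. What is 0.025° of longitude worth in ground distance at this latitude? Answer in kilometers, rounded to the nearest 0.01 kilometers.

2.65 kilometers

One degree of longitude here spans 110574 × cos 16.83° = 110574 × 0.9572 ≈ 105838 m; 0.025° of that is 2645.95 m.
That is 2645.95 m = 2.6459 km.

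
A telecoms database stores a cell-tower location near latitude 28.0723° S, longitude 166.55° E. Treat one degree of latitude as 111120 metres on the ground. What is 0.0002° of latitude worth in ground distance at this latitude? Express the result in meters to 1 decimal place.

22.2 meters

Along a meridian 0.0002° is 0.0002 × 111120 = 22.224 m.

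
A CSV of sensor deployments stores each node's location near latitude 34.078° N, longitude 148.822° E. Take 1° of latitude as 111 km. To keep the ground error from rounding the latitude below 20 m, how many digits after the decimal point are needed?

4

One degree of latitude covers 111000 m.
N decimal places → at most half a unit in the last place, 0.5 × 10⁻ᴺ° = 111000/2 × 10⁻ᴺ m.
Setting 55500 × 10⁻ᴺ ≤ 20 gives 10ᴺ ≥ 2775, i.e. N ≥ 3.44.
So 4 decimal places suffice (5.55 m); 3 would allow up to 55.5 m.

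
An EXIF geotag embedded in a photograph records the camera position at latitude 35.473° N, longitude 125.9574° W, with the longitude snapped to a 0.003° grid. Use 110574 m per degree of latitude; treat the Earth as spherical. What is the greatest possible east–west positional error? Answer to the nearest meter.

135 meters

With a 0.003° grid the true value lies within half a step, ±0.003°/2 = ±0.0015°, of the stored one.
At latitude 35.473° a degree of longitude spans 110574 m × cos 35.473° = 110574 × 0.8144 ≈ 90050.3 m.
Maximum E–W displacement: 0.0015 × 90050.3 = 135.075 m.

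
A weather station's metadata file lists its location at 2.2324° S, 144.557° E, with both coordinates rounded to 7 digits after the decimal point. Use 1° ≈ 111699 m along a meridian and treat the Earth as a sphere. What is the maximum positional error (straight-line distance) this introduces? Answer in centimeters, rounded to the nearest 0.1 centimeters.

Rounding to 7 decimal places leaves each coordinate within ±5e-08° of the true value.
N–S: 5e-08° × 111699 m/° = 0.00558495 m.
East–west component at 2.2324°: 5e-08° × 111699 × cos 2.2324° ≈ 5e-08 × 111614 ≈ 0.00558071 m.
The two errors are perpendicular, so the maximum displacement is √(0.00558495² + 0.00558071²) ≈ 0.00789532 m.
That is 0.00789532 m = 0.78953 cm.

0.8 centimeters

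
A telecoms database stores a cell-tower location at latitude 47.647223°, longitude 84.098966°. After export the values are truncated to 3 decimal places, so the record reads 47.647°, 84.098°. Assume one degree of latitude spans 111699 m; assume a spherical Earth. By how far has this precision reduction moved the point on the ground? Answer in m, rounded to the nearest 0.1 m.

76.8 m

Δlat = 47.647223 − 47.647 = +0.000223°; Δlon = 84.098966 − 84.098 = +0.000966°.
N–S: 0.000223° × 111699 m/° = 24.9089 m.
East–west at this latitude: 0.000966° × 111699 × cos 47.647° ≈ 0.000966 × 75251.2 = 72.6927 m.
Distance: √(24.9089² + 72.6927²) ≈ 76.8419 m.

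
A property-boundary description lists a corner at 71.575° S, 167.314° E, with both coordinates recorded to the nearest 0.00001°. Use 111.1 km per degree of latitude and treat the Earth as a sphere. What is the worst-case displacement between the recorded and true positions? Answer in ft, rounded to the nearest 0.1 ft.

Rounding to 5 decimal places leaves each coordinate within ±5e-06° of the true value.
Latitude error → 5e-06 × 111100 = 0.5555 m along the meridian.
E–W at 71.575°: 5e-06° × 111100 × cos 71.575° = 5e-06 × 111100 × 0.3161 ≈ 0.175573 m.
The two errors are perpendicular, so the maximum displacement is √(0.5555² + 0.175573²) ≈ 0.582586 m.
Converting: 0.582586 m × 3.2808 ft/m ≈ 1.9114 ft.

1.9 ft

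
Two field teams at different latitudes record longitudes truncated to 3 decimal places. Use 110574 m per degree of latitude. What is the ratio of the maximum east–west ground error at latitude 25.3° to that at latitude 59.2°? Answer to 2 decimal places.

1.77

Truncating at 3 decimal places can drop up to a full unit in the last place, so the longitude may be off by as much as 0.001°.
Error at 25.3° = 0.001° × 110574 × cos 25.3° ≈ 110.57 × 0.9041 = 99.968 m.
At 59.2°: 0.001° × 110574 × cos 59.2° = 0.001 × 110574 × 0.5120 ≈ 56.619 m.
Ratio: 99.968 / 56.619 = cos 25.3° / cos 59.2° ≈ 1.7656.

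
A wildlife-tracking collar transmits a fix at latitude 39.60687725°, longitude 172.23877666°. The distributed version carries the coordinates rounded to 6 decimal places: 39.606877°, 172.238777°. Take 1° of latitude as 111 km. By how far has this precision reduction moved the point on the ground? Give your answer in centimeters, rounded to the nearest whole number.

Δlat = 39.60687725 − 39.606877 = +0.00000025°; Δlon = 172.23877666 − 172.238777 = -0.00000034°.
North–south shift: 0.00000025 × 111000 = 0.02775 m.
East–west at this latitude: -0.00000034° × 111000 × cos 39.6069° ≈ -0.00000034 × 85518.5 = -0.0290763 m.
Combined displacement = (0.02775² + 0.0290763²)^½ ≈ 0.0401932 m.
That is 0.0401932 m = 4.0193 cm.

4 centimeters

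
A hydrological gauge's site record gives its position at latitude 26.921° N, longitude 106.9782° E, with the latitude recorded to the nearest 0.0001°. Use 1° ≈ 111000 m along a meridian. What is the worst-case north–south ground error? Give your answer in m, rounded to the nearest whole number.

Rounding to 4 decimal places leaves the latitude within ±5e-05° of the true value.
North–south distance: 5e-05° × 111000 m/° = 5.55 m.

6 m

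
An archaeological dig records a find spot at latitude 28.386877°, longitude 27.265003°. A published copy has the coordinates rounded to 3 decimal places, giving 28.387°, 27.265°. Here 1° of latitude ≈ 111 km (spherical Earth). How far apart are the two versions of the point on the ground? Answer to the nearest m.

The latitude changed by -0.000123° and the longitude by +0.000003°.
North–south shift: -0.000123 × 111000 = -13.653 m.
East–west at this latitude: 0.000003° × 111000 × cos 28.387° ≈ 0.000003 × 97653 = 0.292959 m.
Combined displacement = (13.653² + 0.292959²)^½ ≈ 13.6561 m.

14 m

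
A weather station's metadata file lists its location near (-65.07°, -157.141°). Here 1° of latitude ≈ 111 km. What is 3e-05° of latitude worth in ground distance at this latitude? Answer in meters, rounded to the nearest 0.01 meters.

3.33 meters

Along a meridian 3e-05° is 3e-05 × 111000 = 3.33 m.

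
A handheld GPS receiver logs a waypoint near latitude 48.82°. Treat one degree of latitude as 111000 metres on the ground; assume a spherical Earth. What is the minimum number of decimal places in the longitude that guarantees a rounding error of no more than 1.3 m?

At 48.82° one degree of longitude covers 111000 × cos 48.82° ≈ 111000 × 0.6584 ≈ 73085.4 m.
Rounding to N decimal places gives at most 0.5 × 10⁻ᴺ degrees of error, i.e. 0.5 × 10⁻ᴺ × 73085.4 m.
Need 0.5 × 73085.4 × 10⁻ᴺ ≤ 1.3 → 10⁻ᴺ ≤ 3.557e-05, so N ≥ 4.45.
N = 4 would give 3.65 m (too coarse); N = 5 gives 0.365 m ≤ 1.3 m.

5 decimal places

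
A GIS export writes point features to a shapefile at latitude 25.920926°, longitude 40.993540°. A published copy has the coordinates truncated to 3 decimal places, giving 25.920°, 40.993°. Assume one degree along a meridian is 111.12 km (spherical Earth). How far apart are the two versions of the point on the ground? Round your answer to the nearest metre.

116 metres

Δlat = 25.920926 − 25.920 = +0.000926°; Δlon = 40.993540 − 40.993 = +0.000540°.
North–south shift: 0.000926 × 111120 = 102.897 m.
E–W at 25.92°: 0.000540° × 111120 × cos 25.92° = 0.000540 × 111120 × 0.8994 ≈ 53.9686 m.
Hypotenuse of the two orthogonal shifts: √(102.897² + 53.9686²) = 116.191 m.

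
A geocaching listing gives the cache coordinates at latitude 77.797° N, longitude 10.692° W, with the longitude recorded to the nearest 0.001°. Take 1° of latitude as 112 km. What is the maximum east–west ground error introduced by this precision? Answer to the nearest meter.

12 meters

Rounding to 3 decimal places leaves the longitude within ±0.0005° of the true value.
One degree of longitude at 77.797° is 112000 × cos 77.797° ≈ 112000 × 0.2114 = 23674.1 m.
Maximum E–W displacement: 0.0005 × 23674.1 = 11.8371 m.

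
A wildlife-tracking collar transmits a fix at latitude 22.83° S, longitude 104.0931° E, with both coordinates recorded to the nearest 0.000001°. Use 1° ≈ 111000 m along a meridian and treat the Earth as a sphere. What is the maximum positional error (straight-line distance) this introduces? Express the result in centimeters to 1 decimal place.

7.5 centimeters

Rounding to 6 decimal places leaves each coordinate within ±5e-07° of the true value.
Latitude error → 5e-07 × 111000 = 0.0555 m along the meridian.
Longitude error → 5e-07 × 111000 × cos 22.83° = 5e-07 × 111000 × 0.9217 ≈ 0.0511521 m.
Worst case both components are at the extreme and orthogonal: √(0.0555² + 0.0511521²) ≈ 0.0754771 m.
That is 0.0754771 m = 7.5477 cm.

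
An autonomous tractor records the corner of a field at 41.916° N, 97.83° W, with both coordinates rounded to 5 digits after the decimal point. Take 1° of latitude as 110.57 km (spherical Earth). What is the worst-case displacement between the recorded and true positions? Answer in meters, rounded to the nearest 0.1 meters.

0.7 meters

Rounding to 5 decimal places leaves each coordinate within ±5e-06° of the true value.
N–S: 5e-06° × 110570 m/° = 0.55285 m.
East–west component at 41.916°: 5e-06° × 110570 × cos 41.916° ≈ 5e-06 × 82277.9 ≈ 0.41139 m.
The two errors are perpendicular, so the maximum displacement is √(0.55285² + 0.41139²) ≈ 0.689119 m.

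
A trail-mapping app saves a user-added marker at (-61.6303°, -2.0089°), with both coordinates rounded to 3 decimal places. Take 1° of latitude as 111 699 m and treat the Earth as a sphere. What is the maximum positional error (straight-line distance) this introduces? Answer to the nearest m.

62 m

Rounding to 3 decimal places leaves each coordinate within ±0.0005° of the true value.
Latitude error → 0.0005 × 111699 = 55.8495 m along the meridian.
Longitude error → 0.0005 × 111699 × cos 61.6303° = 0.0005 × 111699 × 0.4752 ≈ 26.5374 m.
Worst case both components are at the extreme and orthogonal: √(55.8495² + 26.5374²) ≈ 61.8336 m.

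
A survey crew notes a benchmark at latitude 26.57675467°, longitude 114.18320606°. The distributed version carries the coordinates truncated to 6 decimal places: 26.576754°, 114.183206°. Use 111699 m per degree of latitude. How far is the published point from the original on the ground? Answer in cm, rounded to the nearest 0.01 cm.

The latitude changed by +0.00000067° and the longitude by +0.00000006°.
N–S: 0.00000067° × 111699 m/° = 0.0748383 m.
East–west at this latitude: 0.00000006° × 111699 × cos 26.5768° ≈ 0.00000006 × 99896.4 = 0.00599379 m.
Hypotenuse of the two orthogonal shifts: √(0.0748383² + 0.00599379²) = 0.075078 m.
That is 0.075078 m = 7.5078 cm.

7.51 cm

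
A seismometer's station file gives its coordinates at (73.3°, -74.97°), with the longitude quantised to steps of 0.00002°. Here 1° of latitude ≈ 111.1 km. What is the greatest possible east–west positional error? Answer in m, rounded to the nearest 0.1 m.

With a 0.00002° grid the true value lies within half a step, ±0.00002°/2 = ±1e-05°, of the stored one.
Parallels shrink by cos φ, so at 73.3° a degree of longitude is 111100 × 0.2874 ≈ 31925.8 m.
So at most 1e-05° × 31925.8 ≈ 0.319258 m east–west.

0.3 m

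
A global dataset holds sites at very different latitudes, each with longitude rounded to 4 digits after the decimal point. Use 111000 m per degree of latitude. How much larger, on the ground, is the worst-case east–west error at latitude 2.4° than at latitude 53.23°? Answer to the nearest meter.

2 meters

Rounding to 4 decimal places leaves the longitude within ±5e-05° of the true value.
At 2.4°: 5e-05° × 111000 × cos 2.4° = 5e-05 × 111000 × 0.9991 ≈ 5.5451 m.
At 53.23°: 5e-05° × 111000 × cos 53.23° = 5e-05 × 111000 × 0.5986 ≈ 3.3223 m.
So the lower-latitude error exceeds the higher by 5.5451 − 3.3223 = 2.2229 m.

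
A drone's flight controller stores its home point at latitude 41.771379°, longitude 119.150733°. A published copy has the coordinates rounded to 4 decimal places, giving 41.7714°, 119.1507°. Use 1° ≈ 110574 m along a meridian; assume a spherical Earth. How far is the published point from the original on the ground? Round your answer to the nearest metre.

4 metres

The latitude changed by -0.000021° and the longitude by +0.000033°.
N–S: -0.000021° × 110574 m/° = -2.32205 m.
E–W at 41.7714°: 0.000033° × 110574 × cos 41.7714° = 0.000033 × 110574 × 0.7458 ≈ 2.72141 m.
Hypotenuse of the two orthogonal shifts: √(2.32205² + 2.72141²) = 3.57743 m.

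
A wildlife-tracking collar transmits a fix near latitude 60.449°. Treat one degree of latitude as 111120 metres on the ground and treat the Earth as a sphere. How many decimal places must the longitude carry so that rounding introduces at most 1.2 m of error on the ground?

5

At 60.449° one degree of longitude covers 111120 × cos 60.449° ≈ 111120 × 0.4932 ≈ 54804.2 m.
Rounding to N decimal places gives at most 0.5 × 10⁻ᴺ degrees of error, i.e. 0.5 × 10⁻ᴺ × 54804.2 m.
Need 0.5 × 54804.2 × 10⁻ᴺ ≤ 1.2 → 10⁻ᴺ ≤ 4.379e-05, so N ≥ 4.36.
At 4 places the error can reach 2.74 m, but 5 places keeps it to 0.274 m.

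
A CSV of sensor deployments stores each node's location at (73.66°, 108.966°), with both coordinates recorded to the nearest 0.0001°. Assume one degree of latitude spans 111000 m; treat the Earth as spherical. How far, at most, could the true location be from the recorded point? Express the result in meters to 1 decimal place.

5.8 meters

Rounding to 4 decimal places leaves each coordinate within ±5e-05° of the true value.
Latitude error → 5e-05 × 111000 = 5.55 m along the meridian.
East–west component at 73.66°: 5e-05° × 111000 × cos 73.66° ≈ 5e-05 × 31228.4 ≈ 1.56142 m.
The two errors are perpendicular, so the maximum displacement is √(5.55² + 1.56142²) ≈ 5.76546 m.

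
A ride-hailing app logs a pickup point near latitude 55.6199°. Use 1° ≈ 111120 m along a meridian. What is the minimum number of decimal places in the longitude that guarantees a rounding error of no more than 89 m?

At 55.6199° one degree of longitude covers 111120 × cos 55.6199° ≈ 111120 × 0.5647 ≈ 62747.3 m.
With N decimal places the half-ulp bound is 0.5·10⁻ᴺ°, or 0.5·10⁻ᴺ × 62747.3 m on the ground.
Setting 31373.6 × 10⁻ᴺ ≤ 89 gives 10ᴺ ≥ 352.5, i.e. N ≥ 2.55.
N = 2 would give 314 m (too coarse); N = 3 gives 31.4 m ≤ 89 m.

3 decimal places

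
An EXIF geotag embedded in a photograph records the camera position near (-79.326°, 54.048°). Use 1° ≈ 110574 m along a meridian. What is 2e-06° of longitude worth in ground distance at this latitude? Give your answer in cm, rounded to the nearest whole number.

At 79.326° a degree of longitude is 110574 × cos 79.326° ≈ 20480.6 m, so 2e-06° corresponds to 0.0409612 m.
That is 0.0409612 m = 4.0961 cm.

4 cm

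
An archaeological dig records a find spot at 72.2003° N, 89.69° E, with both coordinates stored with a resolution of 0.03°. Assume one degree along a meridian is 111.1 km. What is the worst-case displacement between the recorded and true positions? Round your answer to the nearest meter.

With a 0.03° grid the true value lies within half a step, ±0.03°/2 = ±0.015°, of the stored one.
N–S: 0.015° × 111100 m/° = 1666.5 m.
E–W at 72.2003°: 0.015° × 111100 × cos 72.2003° = 0.015 × 111100 × 0.3057 ≈ 509.433 m.
Worst case both components are at the extreme and orthogonal: √(1666.5² + 509.433²) ≈ 1742.63 m.

1743 meters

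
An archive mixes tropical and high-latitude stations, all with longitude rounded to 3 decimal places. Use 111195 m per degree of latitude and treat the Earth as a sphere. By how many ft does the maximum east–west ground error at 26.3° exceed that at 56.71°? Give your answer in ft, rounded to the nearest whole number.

63 ft

Rounding to 3 decimal places leaves the longitude within ±0.0005° of the true value.
Error at 26.3° = 0.0005° × 111195 × cos 26.3° ≈ 55.598 × 0.8965 = 49.842 m.
Error at 56.71° = 0.0005° × 111195 × cos 56.71° ≈ 55.598 × 0.5489 = 30.516 m.
Difference: 49.842 − 30.516 = 19.326 m.
In feet: 19.3262 m ÷ 0.3048 ≈ 63.406 ft.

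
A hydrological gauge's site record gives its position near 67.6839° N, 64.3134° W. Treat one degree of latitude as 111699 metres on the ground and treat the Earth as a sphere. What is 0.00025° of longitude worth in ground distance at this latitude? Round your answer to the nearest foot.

At 67.6839° a degree of longitude is 111699 × cos 67.6839° ≈ 42413.9 m, so 0.00025° corresponds to 10.6035 m.
Converting: 10.6035 m × 3.2808 ft/m ≈ 34.788 ft.

35 feet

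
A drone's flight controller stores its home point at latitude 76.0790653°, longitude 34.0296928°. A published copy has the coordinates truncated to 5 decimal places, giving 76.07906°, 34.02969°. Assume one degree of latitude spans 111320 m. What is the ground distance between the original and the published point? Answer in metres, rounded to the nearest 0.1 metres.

The latitude changed by +0.0000053° and the longitude by +0.0000028°.
North–south shift: 0.0000053 × 111320 = 0.589996 m.
E–W at 76.0791°: 0.0000028° × 111320 × cos 76.0791° = 0.0000028 × 111320 × 0.2406 ≈ 0.0749887 m.
Combined displacement = (0.589996² + 0.0749887²)^½ ≈ 0.594742 m.

0.6 metres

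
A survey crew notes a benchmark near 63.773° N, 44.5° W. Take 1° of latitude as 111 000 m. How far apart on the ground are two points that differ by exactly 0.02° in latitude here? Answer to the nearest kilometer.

2 kilometers

0.02° × 111000 m/° = 2220 m.
That is 2220 m = 2.22 km.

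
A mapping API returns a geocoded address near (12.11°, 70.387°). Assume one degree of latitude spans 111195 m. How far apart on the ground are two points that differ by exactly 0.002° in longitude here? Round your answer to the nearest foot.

0.002° of longitude at 12.11° is 0.002 × 111195 × cos 12.11° ≈ 0.002 × 108721 = 217.441 m.
In feet: 217.441 m ÷ 0.3048 ≈ 713.39 ft.

713 feet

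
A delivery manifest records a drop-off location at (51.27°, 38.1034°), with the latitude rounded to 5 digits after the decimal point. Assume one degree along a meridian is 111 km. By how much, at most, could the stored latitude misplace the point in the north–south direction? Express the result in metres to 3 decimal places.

Rounding to 5 decimal places leaves the latitude within ±5e-06° of the true value.
North–south distance: 5e-06° × 111000 m/° = 0.555 m.

0.555 metres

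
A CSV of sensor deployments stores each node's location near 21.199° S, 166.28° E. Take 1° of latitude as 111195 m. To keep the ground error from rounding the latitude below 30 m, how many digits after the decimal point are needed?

4 decimal places

One degree of latitude covers 111195 m.
With N decimal places the half-ulp bound is 0.5·10⁻ᴺ°, or 0.5·10⁻ᴺ × 111195 m on the ground.
Setting 55597.5 × 10⁻ᴺ ≤ 30 gives 10ᴺ ≥ 1853, i.e. N ≥ 3.27.
At 3 places the error can reach 55.6 m, but 4 places keeps it to 5.56 m.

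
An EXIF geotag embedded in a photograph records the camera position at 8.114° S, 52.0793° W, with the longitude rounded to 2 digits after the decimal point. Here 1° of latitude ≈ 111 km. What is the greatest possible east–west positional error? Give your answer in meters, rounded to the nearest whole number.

549 meters

Rounding to 2 decimal places leaves the longitude within ±0.005° of the true value.
At latitude 8.114° a degree of longitude spans 111000 m × cos 8.114° = 111000 × 0.9900 ≈ 109889 m.
So at most 0.005° × 109889 ≈ 549.444 m east–west.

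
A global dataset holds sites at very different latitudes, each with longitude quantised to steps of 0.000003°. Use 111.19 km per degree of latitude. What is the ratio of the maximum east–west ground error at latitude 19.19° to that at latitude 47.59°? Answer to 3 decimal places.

1.400

With a 0.000003° grid the true value lies within half a step, ±0.000003°/2 = ±1.5e-06°, of the stored one.
At 19.19°: 1.5e-06° × 111190 × cos 19.19° = 1.5e-06 × 111190 × 0.9444 ≈ 0.15752 m.
At 47.59°: 1.5e-06° × 111190 × cos 47.59° = 1.5e-06 × 111190 × 0.6744 ≈ 0.11249 m.
Ratio: 0.15752 / 0.11249 = cos 19.19° / cos 47.59° ≈ 1.4003.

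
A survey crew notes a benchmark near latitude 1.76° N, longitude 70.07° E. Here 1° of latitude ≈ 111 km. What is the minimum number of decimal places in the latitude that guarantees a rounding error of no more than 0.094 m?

One degree of latitude covers 111000 m.
With N decimal places the half-ulp bound is 0.5·10⁻ᴺ°, or 0.5·10⁻ᴺ × 111000 m on the ground.
Setting 55500 × 10⁻ᴺ ≤ 0.094 gives 10ᴺ ≥ 5.904e+05, i.e. N ≥ 5.77.
So 6 decimal places suffice (0.0555 m); 5 would allow up to 0.555 m.

6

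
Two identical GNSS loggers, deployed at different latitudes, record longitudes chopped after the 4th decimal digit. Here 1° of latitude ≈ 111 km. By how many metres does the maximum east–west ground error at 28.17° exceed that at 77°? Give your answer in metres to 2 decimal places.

7.29 metres

Truncating at 4 decimal places can drop up to a full unit in the last place, so the longitude may be off by as much as 0.0001°.
Error at 28.17° = 0.0001° × 111000 × cos 28.17° ≈ 11.1 × 0.8816 = 9.7852 m.
Error at 77° = 0.0001° × 111000 × cos 77° ≈ 11.1 × 0.2250 = 2.497 m.
Difference: 9.7852 − 2.497 = 7.2883 m.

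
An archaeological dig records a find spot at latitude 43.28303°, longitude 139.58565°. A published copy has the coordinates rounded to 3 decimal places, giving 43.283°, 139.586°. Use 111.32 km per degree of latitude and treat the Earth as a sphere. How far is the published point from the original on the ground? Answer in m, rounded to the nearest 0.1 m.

28.6 m

The latitude changed by +0.00003° and the longitude by -0.00035°.
N–S: 0.00003° × 111320 m/° = 3.3396 m.
E–W at 43.283°: -0.00035° × 111320 × cos 43.283° = -0.00035 × 111320 × 0.7280 ≈ -28.3634 m.
Hypotenuse of the two orthogonal shifts: √(3.3396² + 28.3634²) = 28.5593 m.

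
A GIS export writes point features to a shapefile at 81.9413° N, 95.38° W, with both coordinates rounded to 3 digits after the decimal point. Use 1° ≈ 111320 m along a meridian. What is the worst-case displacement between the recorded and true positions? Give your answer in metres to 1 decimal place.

Rounding to 3 decimal places leaves each coordinate within ±0.0005° of the true value.
N–S: 0.0005° × 111320 m/° = 55.66 m.
East–west component at 81.9413°: 0.0005° × 111320 × cos 81.9413° ≈ 0.0005 × 15605.7 ≈ 7.80284 m.
Combining orthogonally: (55.66² + 7.80284²)^½ ≈ 56.2043 m.

56.2 metres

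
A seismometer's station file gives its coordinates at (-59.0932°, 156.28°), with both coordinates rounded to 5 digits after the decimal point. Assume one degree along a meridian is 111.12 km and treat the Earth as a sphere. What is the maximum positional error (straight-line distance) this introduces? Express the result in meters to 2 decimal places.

Rounding to 5 decimal places leaves each coordinate within ±5e-06° of the true value.
Latitude error → 5e-06 × 111120 = 0.5556 m along the meridian.
Longitude error → 5e-06 × 111120 × cos 59.0932° = 5e-06 × 111120 × 0.5136 ≈ 0.28538 m.
Combining orthogonally: (0.5556² + 0.28538²)^½ ≈ 0.624606 m.

0.62 meters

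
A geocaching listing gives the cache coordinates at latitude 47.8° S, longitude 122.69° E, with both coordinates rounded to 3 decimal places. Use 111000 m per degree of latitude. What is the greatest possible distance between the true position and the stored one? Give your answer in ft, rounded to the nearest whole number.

Rounding to 3 decimal places leaves each coordinate within ±0.0005° of the true value.
N–S: 0.0005° × 111000 m/° = 55.5 m.
Longitude error → 0.0005 × 111000 × cos 47.8° = 0.0005 × 111000 × 0.6717 ≈ 37.2805 m.
Combining orthogonally: (55.5² + 37.2805²)^½ ≈ 66.8587 m.
In feet: 66.8587 m ÷ 0.3048 ≈ 219.35 ft.

219 ft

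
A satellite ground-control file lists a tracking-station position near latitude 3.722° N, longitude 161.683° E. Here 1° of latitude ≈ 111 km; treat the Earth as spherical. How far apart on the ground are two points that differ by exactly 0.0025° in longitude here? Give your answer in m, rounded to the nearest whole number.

One degree of longitude here spans 111000 × cos 3.722° = 111000 × 0.9979 ≈ 110766 m; 0.0025° of that is 276.915 m.

277 m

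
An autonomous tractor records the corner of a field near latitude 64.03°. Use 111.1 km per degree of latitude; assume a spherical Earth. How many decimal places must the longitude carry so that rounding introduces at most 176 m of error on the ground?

At 64.03° one degree of longitude covers 111100 × cos 64.03° ≈ 111100 × 0.4379 ≈ 48650.7 m.
N decimal places → at most half a unit in the last place, 0.5 × 10⁻ᴺ° = 48650.7/2 × 10⁻ᴺ m.
Need 0.5 × 48650.7 × 10⁻ᴺ ≤ 176 → 10⁻ᴺ ≤ 7.235e-03, so N ≥ 2.14.
At 2 places the error can reach 243 m, but 3 places keeps it to 24.3 m.

3 decimal places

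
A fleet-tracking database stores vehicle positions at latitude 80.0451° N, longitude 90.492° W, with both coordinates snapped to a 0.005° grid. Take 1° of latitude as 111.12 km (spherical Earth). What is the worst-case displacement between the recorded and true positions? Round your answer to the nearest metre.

With a 0.005° grid the true value lies within half a step, ±0.005°/2 = ±0.0025°, of the stored one.
Latitude error → 0.0025 × 111120 = 277.8 m along the meridian.
E–W at 80.0451°: 0.0025° × 111120 × cos 80.0451° = 0.0025 × 111120 × 0.1729 ≈ 48.0241 m.
Combining orthogonally: (277.8² + 48.0241²)^½ ≈ 281.92 m.

282 metres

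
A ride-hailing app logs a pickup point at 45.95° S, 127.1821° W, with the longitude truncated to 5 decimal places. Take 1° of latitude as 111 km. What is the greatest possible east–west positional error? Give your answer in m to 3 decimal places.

0.772 m

Truncating at 5 decimal places can drop up to a full unit in the last place, so the longitude may be off by as much as 1e-05°.
One degree of longitude at 45.95° is 111000 × cos 45.95° ≈ 111000 × 0.6953 = 77176.7 m.
Maximum E–W displacement: 1e-05 × 77176.7 = 0.771767 m.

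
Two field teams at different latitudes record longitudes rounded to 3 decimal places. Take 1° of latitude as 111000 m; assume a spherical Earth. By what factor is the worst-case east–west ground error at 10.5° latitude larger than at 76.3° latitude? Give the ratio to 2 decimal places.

Rounding to 3 decimal places leaves the longitude within ±0.0005° of the true value.
At 10.5°: 0.0005° × 111000 × cos 10.5° = 0.0005 × 111000 × 0.9833 ≈ 54.571 m.
Error at 76.3° = 0.0005° × 111000 × cos 76.3° ≈ 55.5 × 0.2368 = 13.145 m.
The ratio reduces to cos 10.5° / cos 76.3° = 0.9833/0.2368 ≈ 4.1516.

4.15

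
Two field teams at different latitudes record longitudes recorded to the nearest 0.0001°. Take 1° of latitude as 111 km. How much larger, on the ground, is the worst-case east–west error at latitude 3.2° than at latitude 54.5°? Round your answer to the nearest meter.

2 meters

Rounding to 4 decimal places leaves the longitude within ±5e-05° of the true value.
At 3.2°: 5e-05° × 111000 × cos 3.2° = 5e-05 × 111000 × 0.9984 ≈ 5.5413 m.
At 54.5°: 5e-05° × 111000 × cos 54.5° = 5e-05 × 111000 × 0.5807 ≈ 3.2229 m.
So the lower-latitude error exceeds the higher by 5.5413 − 3.2229 = 2.3184 m.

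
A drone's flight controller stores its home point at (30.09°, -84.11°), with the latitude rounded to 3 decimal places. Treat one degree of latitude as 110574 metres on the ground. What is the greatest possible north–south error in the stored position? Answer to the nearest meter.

Rounding to 3 decimal places leaves the latitude within ±0.0005° of the true value.
North–south distance: 0.0005° × 110574 m/° = 55.287 m.

55 meters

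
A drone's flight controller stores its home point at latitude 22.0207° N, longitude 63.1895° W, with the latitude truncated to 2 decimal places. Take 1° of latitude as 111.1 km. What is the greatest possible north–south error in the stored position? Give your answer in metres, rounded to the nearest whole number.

1111 metres

Truncating at 2 decimal places can drop up to a full unit in the last place, so the latitude may be off by as much as 0.01°.
So the N–S error is at most 0.01 × 111100 = 1111 m.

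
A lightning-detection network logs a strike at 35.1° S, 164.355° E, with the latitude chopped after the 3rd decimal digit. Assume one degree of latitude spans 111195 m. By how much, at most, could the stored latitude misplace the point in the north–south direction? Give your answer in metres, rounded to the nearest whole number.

Truncating at 3 decimal places can drop up to a full unit in the last place, so the latitude may be off by as much as 0.001°.
Along the meridian that is 0.001° × 111195 m/° = 111.195 m.

111 metres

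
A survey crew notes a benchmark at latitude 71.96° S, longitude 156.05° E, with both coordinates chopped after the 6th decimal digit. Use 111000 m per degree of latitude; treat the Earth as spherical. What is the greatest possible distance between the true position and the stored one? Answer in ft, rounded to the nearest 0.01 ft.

Truncating at 6 decimal places can drop up to a full unit in the last place, so each coordinate may be off by as much as 1e-06°.
North–south component: 1e-06° × 111000 = 0.111 m.
E–W at 71.96°: 1e-06° × 111000 × cos 71.96° = 1e-06 × 111000 × 0.3097 ≈ 0.0343746 m.
The two errors are perpendicular, so the maximum displacement is √(0.111² + 0.0343746²) ≈ 0.116201 m.
In feet: 0.116201 m ÷ 0.3048 ≈ 0.38124 ft.

0.38 ft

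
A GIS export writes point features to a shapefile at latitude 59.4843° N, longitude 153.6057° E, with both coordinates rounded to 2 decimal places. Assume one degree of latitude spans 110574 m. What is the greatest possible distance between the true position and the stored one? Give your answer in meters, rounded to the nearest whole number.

Rounding to 2 decimal places leaves each coordinate within ±0.005° of the true value.
Latitude error → 0.005 × 110574 = 552.87 m along the meridian.
E–W at 59.4843°: 0.005° × 110574 × cos 59.4843° = 0.005 × 110574 × 0.5078 ≈ 280.733 m.
The two errors are perpendicular, so the maximum displacement is √(552.87² + 280.733²) ≈ 620.062 m.

620 meters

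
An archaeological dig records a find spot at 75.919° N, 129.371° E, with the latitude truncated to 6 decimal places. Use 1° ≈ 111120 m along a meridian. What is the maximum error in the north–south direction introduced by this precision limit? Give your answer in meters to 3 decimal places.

0.111 meters

Truncating at 6 decimal places can drop up to a full unit in the last place, so the latitude may be off by as much as 1e-06°.
So the N–S error is at most 1e-06 × 111120 = 0.11112 m.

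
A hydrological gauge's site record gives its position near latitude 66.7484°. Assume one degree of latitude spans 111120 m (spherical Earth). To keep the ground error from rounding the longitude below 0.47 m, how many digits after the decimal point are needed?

At 66.7484° one degree of longitude covers 111120 × cos 66.7484° ≈ 111120 × 0.3948 ≈ 43866.8 m.
With N decimal places the half-ulp bound is 0.5·10⁻ᴺ°, or 0.5·10⁻ᴺ × 43866.8 m on the ground.
Need 0.5 × 43866.8 × 10⁻ᴺ ≤ 0.47 → 10⁻ᴺ ≤ 2.143e-05, so N ≥ 4.67.
At 4 places the error can reach 2.19 m, but 5 places keeps it to 0.219 m.

5 decimal places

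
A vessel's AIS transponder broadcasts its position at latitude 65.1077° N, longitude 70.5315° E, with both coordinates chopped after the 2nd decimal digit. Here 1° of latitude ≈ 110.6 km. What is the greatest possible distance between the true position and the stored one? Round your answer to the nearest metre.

Truncating at 2 decimal places can drop up to a full unit in the last place, so each coordinate may be off by as much as 0.01°.
Latitude error → 0.01 × 110600 = 1106 m along the meridian.
E–W at 65.1077°: 0.01° × 110600 × cos 65.1077° = 0.01 × 110600 × 0.4209 ≈ 465.531 m.
Combining orthogonally: (1106² + 465.531²)^½ ≈ 1199.98 m.

1200 metres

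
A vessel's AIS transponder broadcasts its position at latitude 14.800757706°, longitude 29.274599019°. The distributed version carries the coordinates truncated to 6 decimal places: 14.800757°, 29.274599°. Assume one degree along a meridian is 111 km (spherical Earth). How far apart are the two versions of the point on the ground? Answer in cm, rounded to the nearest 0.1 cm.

7.8 cm

The latitude changed by +0.000000706° and the longitude by +0.000000019°.
North–south shift: 0.000000706 × 111000 = 0.078366 m.
East–west at this latitude: 0.000000019° × 111000 × cos 14.8008° ≈ 0.000000019 × 107317 = 0.00203902 m.
Combined displacement = (0.078366² + 0.00203902²)^½ ≈ 0.0783925 m.
That is 0.0783925 m = 7.8393 cm.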